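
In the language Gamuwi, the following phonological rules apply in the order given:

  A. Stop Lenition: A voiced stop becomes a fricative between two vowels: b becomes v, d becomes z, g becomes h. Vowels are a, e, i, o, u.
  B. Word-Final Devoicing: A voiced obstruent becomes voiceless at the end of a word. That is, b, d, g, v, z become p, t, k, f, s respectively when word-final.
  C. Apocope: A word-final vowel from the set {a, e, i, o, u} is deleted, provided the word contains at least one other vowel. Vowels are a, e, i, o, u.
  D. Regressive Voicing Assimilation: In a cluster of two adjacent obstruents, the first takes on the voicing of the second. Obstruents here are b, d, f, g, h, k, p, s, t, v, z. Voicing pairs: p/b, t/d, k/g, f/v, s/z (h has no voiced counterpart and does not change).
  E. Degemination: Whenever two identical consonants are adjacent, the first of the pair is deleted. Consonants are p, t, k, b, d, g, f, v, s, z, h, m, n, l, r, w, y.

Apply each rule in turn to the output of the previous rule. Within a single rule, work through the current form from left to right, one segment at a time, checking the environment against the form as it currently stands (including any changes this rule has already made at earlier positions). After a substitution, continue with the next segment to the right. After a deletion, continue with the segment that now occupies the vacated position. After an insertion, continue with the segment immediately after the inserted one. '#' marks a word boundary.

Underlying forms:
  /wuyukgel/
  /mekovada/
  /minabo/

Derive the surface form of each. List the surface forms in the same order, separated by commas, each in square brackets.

[wuyugel], [mekovaz], [minav]

/wuyukgel/:
  A Stop Lenition: no change — [wuyukgel]
  B Word-Final Devoicing: no change — [wuyukgel]
  C Apocope: no change — [wuyukgel]
  D Regressive Voicing Assimilation: [wuyukgel] → [wuyuggel]
  E Degemination: [wuyuggel] → [wuyugel]
/mekovada/:
  A Stop Lenition: [mekovada] → [mekovaza]
  B Word-Final Devoicing: no change — [mekovaza]
  C Apocope: [mekovaza] → [mekovaz]
  D Regressive Voicing Assimilation: no change — [mekovaz]
  E Degemination: no change — [mekovaz]
/minabo/:
  A Stop Lenition: [minabo] → [minavo]
  B Word-Final Devoicing: no change — [minavo]
  C Apocope: [minavo] → [minav]
  D Regressive Voicing Assimilation: no change — [minav]
  E Degemination: no change — [minav]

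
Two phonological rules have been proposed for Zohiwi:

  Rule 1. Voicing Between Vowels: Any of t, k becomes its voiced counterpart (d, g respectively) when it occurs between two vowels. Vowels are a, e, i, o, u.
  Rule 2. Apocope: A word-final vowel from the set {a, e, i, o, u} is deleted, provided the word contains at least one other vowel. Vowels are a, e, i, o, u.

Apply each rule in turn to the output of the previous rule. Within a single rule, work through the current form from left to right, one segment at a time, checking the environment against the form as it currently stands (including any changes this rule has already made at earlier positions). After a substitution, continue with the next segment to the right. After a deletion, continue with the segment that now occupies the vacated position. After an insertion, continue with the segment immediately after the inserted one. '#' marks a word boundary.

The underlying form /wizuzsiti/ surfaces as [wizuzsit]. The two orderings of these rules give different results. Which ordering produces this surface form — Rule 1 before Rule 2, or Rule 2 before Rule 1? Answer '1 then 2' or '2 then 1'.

2 then 1

Order 1 then 2:
  1 Voicing Between Vowels: [wizuzsiti] → [wizuzsidi]
  2 Apocope: [wizuzsidi] → [wizuzsid]
  result: [wizuzsid]
Order 2 then 1:
  2 Apocope: [wizuzsiti] → [wizuzsit]
  1 Voicing Between Vowels: no change — [wizuzsit]
  result: [wizuzsit]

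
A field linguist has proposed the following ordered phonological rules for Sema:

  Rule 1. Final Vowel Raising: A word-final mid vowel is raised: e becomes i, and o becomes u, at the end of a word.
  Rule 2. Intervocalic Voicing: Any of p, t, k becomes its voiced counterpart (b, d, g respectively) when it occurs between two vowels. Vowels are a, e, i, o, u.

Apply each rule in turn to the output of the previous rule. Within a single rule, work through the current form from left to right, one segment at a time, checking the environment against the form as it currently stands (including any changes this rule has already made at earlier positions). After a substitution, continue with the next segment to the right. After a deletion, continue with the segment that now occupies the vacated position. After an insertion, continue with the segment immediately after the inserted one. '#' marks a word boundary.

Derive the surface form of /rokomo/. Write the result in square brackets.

[rogomu]

Rule 1 Final Vowel Raising: [rokomo] → [rokomu]
Rule 2 Intervocalic Voicing: [rokomu] → [rogomu]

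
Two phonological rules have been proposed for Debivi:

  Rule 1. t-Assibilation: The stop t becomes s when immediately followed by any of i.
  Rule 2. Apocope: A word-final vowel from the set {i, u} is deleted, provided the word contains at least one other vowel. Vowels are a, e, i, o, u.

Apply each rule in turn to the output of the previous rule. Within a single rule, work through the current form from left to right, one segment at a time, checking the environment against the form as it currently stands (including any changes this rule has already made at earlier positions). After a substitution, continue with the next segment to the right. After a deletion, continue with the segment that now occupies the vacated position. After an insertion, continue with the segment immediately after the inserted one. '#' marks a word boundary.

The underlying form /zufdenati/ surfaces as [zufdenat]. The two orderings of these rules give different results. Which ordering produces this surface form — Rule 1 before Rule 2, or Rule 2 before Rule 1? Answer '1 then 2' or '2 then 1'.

Order 1 then 2:
  1 t-Assibilation: [zufdenati] → [zufdenasi]
  2 Apocope: [zufdenasi] → [zufdenas]
  result: [zufdenas]
Order 2 then 1:
  2 Apocope: [zufdenati] → [zufdenat]
  1 t-Assibilation: no change — [zufdenat]
  result: [zufdenat]

2 then 1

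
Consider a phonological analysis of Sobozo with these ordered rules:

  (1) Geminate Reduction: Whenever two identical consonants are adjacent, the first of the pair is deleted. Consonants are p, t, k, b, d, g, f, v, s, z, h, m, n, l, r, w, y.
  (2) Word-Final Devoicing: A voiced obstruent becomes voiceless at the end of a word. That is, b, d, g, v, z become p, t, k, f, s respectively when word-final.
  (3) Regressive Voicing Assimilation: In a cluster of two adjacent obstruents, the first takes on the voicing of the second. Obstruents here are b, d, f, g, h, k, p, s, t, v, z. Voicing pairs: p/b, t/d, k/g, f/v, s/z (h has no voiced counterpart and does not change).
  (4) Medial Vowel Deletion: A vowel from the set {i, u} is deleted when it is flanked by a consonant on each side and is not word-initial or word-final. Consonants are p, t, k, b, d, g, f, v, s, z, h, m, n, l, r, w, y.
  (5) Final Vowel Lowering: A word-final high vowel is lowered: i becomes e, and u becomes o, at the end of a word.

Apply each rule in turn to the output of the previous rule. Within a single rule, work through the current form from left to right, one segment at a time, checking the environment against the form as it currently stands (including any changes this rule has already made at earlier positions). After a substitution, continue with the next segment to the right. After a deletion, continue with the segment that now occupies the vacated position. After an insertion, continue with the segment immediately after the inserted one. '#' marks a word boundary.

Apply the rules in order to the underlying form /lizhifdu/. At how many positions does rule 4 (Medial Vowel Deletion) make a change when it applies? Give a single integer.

(1) Geminate Reduction: no change — [lizhifdu]
(2) Word-Final Devoicing: no change — [lizhifdu]
(3) Regressive Voicing Assimilation: [lizhifdu] → [lishivdu]
(4) Medial Vowel Deletion: [lishivdu] → [lshvdu]
(5) Final Vowel Lowering: [lshvdu] → [lshvdo]
Rule 4 changed 2 position(s).

2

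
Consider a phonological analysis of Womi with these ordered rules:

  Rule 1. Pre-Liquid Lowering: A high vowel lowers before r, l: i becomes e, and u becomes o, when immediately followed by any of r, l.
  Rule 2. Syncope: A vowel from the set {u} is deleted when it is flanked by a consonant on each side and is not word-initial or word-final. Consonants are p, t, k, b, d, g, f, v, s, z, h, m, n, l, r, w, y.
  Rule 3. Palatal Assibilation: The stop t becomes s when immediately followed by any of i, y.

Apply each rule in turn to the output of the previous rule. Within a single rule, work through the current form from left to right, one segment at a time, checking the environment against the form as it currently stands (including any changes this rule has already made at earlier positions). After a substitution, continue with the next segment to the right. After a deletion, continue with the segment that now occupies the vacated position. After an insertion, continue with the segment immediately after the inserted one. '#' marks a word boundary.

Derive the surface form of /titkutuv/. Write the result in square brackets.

[sitktv]

Rule 1 Pre-Liquid Lowering: no change — [titkutuv]
Rule 2 Syncope: [titkutuv] → [titktv]
Rule 3 Palatal Assibilation: [titktv] → [sitktv]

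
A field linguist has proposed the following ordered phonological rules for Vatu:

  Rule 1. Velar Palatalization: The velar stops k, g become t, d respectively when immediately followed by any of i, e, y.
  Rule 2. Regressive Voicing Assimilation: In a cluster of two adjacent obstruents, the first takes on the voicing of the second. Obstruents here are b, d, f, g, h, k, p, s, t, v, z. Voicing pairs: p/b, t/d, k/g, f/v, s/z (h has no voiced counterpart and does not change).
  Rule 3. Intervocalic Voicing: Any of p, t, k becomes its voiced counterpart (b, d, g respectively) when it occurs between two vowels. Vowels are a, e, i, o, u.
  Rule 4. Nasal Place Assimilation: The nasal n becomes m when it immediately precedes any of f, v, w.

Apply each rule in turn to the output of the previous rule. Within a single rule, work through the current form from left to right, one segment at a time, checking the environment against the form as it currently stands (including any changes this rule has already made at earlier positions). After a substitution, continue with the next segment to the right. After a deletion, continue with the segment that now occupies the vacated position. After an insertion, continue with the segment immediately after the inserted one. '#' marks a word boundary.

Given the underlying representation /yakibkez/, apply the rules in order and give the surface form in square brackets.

[yadiptez]

Rule 1 Velar Palatalization: [yakibkez] → [yatibtez]
Rule 2 Regressive Voicing Assimilation: [yatibtez] → [yatiptez]
Rule 3 Intervocalic Voicing: [yatiptez] → [yadiptez]
Rule 4 Nasal Place Assimilation: no change — [yadiptez]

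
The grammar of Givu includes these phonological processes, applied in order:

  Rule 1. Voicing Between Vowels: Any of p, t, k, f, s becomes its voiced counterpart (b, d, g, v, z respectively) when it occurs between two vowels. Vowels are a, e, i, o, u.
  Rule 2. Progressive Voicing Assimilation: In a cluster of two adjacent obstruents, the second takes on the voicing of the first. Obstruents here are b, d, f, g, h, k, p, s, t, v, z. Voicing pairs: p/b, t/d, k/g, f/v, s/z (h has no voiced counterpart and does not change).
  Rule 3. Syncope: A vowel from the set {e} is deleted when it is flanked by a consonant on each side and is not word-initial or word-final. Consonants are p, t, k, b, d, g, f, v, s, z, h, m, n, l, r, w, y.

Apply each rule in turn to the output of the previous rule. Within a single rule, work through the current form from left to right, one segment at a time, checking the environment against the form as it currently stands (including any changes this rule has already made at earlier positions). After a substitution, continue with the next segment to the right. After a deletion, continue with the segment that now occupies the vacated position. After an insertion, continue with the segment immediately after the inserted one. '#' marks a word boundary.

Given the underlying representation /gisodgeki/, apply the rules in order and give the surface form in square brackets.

Rule 1 Voicing Between Vowels: [gisodgeki] → [gizodgegi]
Rule 2 Progressive Voicing Assimilation: no change — [gizodgegi]
Rule 3 Syncope: [gizodgegi] → [gizodggi]

[gizodggi]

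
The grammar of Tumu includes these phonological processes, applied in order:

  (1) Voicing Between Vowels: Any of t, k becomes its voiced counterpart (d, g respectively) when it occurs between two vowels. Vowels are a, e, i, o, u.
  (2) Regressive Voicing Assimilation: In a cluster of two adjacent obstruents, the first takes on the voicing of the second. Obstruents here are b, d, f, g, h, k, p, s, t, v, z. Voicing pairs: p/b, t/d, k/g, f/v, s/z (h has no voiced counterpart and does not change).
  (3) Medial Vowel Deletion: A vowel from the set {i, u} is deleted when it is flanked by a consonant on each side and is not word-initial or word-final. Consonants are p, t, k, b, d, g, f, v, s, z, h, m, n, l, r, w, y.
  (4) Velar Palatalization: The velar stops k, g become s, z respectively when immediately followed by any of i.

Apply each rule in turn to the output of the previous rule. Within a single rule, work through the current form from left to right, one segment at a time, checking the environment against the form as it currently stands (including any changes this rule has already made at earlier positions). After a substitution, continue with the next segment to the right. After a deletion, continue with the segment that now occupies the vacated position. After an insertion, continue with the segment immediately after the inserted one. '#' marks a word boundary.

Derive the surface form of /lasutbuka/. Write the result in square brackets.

(1) Voicing Between Vowels: [lasutbuka] → [lasutbuga]
(2) Regressive Voicing Assimilation: [lasutbuga] → [lasudbuga]
(3) Medial Vowel Deletion: [lasudbuga] → [lasdbga]
(4) Velar Palatalization: no change — [lasdbga]

[lasdbga]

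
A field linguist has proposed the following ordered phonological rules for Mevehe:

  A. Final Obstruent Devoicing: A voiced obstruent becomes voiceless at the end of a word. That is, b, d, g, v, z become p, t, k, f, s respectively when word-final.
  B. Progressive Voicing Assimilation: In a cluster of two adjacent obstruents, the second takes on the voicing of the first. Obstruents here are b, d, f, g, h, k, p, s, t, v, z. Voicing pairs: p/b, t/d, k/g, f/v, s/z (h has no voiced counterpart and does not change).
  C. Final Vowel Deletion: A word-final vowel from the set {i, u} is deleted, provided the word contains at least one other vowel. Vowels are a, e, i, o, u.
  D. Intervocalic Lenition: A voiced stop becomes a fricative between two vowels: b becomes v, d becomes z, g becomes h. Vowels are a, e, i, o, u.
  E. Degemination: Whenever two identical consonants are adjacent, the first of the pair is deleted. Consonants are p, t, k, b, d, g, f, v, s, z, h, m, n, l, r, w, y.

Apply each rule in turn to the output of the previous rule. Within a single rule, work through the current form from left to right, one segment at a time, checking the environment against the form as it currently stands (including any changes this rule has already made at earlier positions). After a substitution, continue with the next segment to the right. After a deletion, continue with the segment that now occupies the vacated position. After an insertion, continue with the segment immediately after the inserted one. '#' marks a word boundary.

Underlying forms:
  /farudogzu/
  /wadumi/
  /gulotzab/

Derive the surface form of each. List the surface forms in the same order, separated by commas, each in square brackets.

/farudogzu/:
  A Final Obstruent Devoicing: no change — [farudogzu]
  B Progressive Voicing Assimilation: no change — [farudogzu]
  C Final Vowel Deletion: [farudogzu] → [farudogz]
  D Intervocalic Lenition: [farudogz] → [faruzogz]
  E Degemination: no change — [faruzogz]
/wadumi/:
  A Final Obstruent Devoicing: no change — [wadumi]
  B Progressive Voicing Assimilation: no change — [wadumi]
  C Final Vowel Deletion: [wadumi] → [wadum]
  D Intervocalic Lenition: [wadum] → [wazum]
  E Degemination: no change — [wazum]
/gulotzab/:
  A Final Obstruent Devoicing: [gulotzab] → [gulotzap]
  B Progressive Voicing Assimilation: [gulotzap] → [gulotsap]
  C Final Vowel Deletion: no change — [gulotsap]
  D Intervocalic Lenition: no change — [gulotsap]
  E Degemination: no change — [gulotsap]

[faruzogz], [wazum], [gulotsap]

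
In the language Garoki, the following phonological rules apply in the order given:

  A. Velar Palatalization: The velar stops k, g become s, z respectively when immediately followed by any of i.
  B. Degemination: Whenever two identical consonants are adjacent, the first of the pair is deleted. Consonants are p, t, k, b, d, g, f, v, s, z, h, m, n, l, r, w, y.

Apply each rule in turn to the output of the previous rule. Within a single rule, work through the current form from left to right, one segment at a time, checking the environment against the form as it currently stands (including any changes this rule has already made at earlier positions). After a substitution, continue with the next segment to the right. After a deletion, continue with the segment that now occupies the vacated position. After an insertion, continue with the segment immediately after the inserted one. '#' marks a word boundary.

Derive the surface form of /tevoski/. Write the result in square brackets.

A Velar Palatalization: [tevoski] → [tevossi]
B Degemination: [tevossi] → [tevosi]

[tevosi]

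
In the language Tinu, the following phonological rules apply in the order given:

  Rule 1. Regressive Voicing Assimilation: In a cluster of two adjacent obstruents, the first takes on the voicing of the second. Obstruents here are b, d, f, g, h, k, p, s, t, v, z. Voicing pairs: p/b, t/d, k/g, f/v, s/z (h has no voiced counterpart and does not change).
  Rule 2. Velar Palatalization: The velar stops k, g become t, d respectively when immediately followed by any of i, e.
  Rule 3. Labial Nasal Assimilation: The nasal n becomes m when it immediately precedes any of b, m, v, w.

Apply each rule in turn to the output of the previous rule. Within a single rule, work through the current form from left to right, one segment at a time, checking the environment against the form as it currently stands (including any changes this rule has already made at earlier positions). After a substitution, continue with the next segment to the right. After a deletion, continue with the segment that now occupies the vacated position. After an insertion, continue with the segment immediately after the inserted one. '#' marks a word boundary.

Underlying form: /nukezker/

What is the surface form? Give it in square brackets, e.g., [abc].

[nutester]

Rule 1 Regressive Voicing Assimilation: [nukezker] → [nukesker]
Rule 2 Velar Palatalization: [nukesker] → [nutester]
Rule 3 Labial Nasal Assimilation: no change — [nutester]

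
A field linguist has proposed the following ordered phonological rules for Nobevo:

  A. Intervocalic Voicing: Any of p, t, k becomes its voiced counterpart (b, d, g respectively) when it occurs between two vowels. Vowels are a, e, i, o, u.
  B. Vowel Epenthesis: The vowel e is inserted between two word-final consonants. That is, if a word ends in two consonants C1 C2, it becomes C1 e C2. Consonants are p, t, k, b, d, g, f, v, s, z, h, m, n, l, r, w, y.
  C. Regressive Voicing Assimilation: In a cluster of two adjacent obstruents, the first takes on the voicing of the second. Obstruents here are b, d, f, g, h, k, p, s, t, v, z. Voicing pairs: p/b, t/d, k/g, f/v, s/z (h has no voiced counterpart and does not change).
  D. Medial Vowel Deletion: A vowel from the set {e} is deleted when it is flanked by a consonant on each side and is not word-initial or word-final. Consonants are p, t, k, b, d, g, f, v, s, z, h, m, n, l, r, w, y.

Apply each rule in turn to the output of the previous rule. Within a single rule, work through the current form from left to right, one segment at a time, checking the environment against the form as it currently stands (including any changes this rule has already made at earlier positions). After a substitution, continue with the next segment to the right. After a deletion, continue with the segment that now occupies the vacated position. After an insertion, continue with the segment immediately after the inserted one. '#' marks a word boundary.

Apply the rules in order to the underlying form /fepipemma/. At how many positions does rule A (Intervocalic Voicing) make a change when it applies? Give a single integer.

2

A Intervocalic Voicing: [fepipemma] → [febibemma]
B Vowel Epenthesis: no change — [febibemma]
C Regressive Voicing Assimilation: no change — [febibemma]
D Medial Vowel Deletion: [febibemma] → [fbibmma]
Rule A changed 2 position(s).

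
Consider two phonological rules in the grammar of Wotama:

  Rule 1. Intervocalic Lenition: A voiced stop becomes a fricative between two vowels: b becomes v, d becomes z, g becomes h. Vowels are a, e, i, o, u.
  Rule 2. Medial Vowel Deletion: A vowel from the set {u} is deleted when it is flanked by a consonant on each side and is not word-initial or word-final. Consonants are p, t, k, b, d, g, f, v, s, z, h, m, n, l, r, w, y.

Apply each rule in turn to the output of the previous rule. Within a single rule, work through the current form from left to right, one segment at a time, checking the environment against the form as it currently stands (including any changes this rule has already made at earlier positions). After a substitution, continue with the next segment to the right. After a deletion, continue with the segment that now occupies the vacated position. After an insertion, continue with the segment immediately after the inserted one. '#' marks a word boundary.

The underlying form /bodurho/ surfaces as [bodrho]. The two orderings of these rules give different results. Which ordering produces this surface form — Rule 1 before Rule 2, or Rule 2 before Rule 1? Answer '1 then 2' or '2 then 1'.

Order 1 then 2:
  1 Intervocalic Lenition: [bodurho] → [bozurho]
  2 Medial Vowel Deletion: [bozurho] → [bozrho]
  result: [bozrho]
Order 2 then 1:
  2 Medial Vowel Deletion: [bodurho] → [bodrho]
  1 Intervocalic Lenition: no change — [bodrho]
  result: [bodrho]

2 then 1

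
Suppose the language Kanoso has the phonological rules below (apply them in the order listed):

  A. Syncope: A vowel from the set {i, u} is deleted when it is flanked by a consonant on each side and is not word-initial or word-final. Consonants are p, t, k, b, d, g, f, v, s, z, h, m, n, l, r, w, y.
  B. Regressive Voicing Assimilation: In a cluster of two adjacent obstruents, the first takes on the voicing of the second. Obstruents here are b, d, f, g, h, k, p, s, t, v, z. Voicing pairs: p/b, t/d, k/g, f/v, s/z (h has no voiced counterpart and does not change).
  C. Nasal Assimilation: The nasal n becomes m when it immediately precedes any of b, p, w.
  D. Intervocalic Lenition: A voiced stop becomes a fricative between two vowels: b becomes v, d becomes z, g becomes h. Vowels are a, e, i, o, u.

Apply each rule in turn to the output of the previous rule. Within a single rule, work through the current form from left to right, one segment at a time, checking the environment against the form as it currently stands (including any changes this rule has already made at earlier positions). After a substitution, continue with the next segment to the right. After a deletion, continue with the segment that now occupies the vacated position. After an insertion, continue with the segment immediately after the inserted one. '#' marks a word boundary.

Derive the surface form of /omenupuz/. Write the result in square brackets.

[omembz]

A Syncope: [omenupuz] → [omenpz]
B Regressive Voicing Assimilation: [omenpz] → [omenbz]
C Nasal Assimilation: [omenbz] → [omembz]
D Intervocalic Lenition: no change — [omembz]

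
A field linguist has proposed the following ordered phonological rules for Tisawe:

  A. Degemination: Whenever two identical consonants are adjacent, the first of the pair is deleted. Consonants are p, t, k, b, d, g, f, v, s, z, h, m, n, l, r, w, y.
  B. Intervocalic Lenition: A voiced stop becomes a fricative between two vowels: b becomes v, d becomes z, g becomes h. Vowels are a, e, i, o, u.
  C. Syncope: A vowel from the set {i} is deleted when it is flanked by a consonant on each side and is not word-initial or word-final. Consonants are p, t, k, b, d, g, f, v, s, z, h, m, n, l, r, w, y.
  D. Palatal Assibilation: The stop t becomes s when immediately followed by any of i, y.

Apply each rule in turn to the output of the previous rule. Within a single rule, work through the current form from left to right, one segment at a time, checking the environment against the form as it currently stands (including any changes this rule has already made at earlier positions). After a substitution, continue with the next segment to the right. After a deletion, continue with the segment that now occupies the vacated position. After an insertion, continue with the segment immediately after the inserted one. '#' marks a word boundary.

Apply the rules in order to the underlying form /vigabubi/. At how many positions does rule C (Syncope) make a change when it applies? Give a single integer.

1

A Degemination: no change — [vigabubi]
B Intervocalic Lenition: [vigabubi] → [vihavuvi]
C Syncope: [vihavuvi] → [vhavuvi]
D Palatal Assibilation: no change — [vhavuvi]
Rule C changed 1 position(s).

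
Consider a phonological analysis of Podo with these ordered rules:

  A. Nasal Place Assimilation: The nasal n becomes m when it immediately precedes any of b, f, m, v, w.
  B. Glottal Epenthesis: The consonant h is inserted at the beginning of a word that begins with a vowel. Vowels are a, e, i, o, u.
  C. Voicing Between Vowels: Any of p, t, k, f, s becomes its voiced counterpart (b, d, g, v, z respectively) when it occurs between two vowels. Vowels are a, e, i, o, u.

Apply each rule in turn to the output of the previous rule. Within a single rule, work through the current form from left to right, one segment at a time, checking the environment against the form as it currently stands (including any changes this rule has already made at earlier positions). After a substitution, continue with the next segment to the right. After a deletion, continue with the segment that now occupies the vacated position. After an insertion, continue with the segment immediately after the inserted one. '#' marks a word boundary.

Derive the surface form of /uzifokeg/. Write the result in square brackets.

[huzivogeg]

A Nasal Place Assimilation: no change — [uzifokeg]
B Glottal Epenthesis: [uzifokeg] → [huzifokeg]
C Voicing Between Vowels: [huzifokeg] → [huzivogeg]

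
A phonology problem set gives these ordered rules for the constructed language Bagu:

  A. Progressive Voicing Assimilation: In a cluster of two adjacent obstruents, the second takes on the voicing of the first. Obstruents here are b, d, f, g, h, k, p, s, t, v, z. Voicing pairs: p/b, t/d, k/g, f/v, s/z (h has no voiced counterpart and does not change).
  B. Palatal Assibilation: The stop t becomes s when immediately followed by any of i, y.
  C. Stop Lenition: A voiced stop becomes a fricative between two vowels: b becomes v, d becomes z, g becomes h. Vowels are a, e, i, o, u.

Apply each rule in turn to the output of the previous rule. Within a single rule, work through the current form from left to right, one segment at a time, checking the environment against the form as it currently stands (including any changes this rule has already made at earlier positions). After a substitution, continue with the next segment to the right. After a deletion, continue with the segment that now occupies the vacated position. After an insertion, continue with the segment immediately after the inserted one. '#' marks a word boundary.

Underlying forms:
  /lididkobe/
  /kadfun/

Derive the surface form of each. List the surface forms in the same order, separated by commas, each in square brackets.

[lizidgove], [kadvun]

/lididkobe/:
  A Progressive Voicing Assimilation: [lididkobe] → [lididgobe]
  B Palatal Assibilation: no change — [lididgobe]
  C Stop Lenition: [lididgobe] → [lizidgove]
/kadfun/:
  A Progressive Voicing Assimilation: [kadfun] → [kadvun]
  B Palatal Assibilation: no change — [kadvun]
  C Stop Lenition: no change — [kadvun]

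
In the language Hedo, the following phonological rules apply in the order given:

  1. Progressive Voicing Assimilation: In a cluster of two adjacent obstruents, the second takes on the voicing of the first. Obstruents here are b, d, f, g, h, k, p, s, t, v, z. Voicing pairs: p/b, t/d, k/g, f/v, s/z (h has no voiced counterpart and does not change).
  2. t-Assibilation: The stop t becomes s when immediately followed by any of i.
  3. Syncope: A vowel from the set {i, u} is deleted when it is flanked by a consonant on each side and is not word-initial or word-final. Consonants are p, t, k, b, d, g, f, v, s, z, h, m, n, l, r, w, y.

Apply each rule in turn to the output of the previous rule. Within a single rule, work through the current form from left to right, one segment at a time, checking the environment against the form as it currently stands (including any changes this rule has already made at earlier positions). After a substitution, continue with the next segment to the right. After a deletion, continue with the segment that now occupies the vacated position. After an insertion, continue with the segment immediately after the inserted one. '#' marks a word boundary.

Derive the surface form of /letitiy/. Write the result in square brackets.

1 Progressive Voicing Assimilation: no change — [letitiy]
2 t-Assibilation: [letitiy] → [lesisiy]
3 Syncope: [lesisiy] → [lessy]

[lessy]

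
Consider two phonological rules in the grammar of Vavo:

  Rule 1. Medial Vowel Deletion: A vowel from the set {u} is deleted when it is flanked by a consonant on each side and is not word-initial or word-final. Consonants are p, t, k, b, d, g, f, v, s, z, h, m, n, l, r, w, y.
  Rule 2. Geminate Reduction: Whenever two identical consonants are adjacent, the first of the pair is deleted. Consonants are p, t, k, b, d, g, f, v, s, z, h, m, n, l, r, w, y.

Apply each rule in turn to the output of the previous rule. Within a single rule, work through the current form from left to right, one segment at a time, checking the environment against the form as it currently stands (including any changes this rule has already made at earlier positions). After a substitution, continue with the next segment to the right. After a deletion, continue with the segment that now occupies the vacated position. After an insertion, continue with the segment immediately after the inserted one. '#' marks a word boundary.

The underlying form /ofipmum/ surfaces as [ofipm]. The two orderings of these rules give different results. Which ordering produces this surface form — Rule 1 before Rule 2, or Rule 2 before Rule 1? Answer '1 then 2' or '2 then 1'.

1 then 2

Order 1 then 2:
  1 Medial Vowel Deletion: [ofipmum] → [ofipmm]
  2 Geminate Reduction: [ofipmm] → [ofipm]
  result: [ofipm]
Order 2 then 1:
  2 Geminate Reduction: no change — [ofipmum]
  1 Medial Vowel Deletion: [ofipmum] → [ofipmm]
  result: [ofipmm]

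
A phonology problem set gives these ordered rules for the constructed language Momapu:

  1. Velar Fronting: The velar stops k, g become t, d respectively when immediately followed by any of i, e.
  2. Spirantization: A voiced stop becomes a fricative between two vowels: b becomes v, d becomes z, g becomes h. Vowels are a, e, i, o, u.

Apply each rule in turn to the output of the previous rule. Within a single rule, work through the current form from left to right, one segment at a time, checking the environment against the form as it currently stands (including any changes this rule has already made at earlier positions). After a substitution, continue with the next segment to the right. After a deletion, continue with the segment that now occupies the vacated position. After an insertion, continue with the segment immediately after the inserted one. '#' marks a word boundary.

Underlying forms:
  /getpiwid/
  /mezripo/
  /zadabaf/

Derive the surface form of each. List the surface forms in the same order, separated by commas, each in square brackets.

[detpiwid], [mezripo], [zazavaf]

/getpiwid/:
  1 Velar Fronting: [getpiwid] → [detpiwid]
  2 Spirantization: no change — [detpiwid]
/mezripo/:
  1 Velar Fronting: no change — [mezripo]
  2 Spirantization: no change — [mezripo]
/zadabaf/:
  1 Velar Fronting: no change — [zadabaf]
  2 Spirantization: [zadabaf] → [zazavaf]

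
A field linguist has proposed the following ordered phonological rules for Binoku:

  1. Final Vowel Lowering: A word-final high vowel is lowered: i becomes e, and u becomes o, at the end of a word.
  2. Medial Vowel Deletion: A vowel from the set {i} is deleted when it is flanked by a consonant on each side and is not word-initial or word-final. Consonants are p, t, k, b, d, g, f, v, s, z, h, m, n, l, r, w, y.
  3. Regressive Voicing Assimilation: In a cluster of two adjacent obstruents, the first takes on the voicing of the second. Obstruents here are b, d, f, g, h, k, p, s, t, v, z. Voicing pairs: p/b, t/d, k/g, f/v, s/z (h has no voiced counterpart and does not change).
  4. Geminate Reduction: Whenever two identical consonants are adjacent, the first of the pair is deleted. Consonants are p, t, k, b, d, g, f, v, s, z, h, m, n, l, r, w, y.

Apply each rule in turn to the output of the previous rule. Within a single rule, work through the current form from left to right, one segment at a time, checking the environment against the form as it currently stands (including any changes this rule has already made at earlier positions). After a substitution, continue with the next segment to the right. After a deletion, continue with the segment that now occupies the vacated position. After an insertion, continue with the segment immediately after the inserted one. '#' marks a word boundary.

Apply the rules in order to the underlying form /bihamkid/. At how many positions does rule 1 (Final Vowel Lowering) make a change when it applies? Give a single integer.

1 Final Vowel Lowering: no change — [bihamkid]
2 Medial Vowel Deletion: [bihamkid] → [bhamkd]
3 Regressive Voicing Assimilation: [bhamkd] → [phamgd]
4 Geminate Reduction: no change — [phamgd]
Rule 1 changed 0 position(s).

0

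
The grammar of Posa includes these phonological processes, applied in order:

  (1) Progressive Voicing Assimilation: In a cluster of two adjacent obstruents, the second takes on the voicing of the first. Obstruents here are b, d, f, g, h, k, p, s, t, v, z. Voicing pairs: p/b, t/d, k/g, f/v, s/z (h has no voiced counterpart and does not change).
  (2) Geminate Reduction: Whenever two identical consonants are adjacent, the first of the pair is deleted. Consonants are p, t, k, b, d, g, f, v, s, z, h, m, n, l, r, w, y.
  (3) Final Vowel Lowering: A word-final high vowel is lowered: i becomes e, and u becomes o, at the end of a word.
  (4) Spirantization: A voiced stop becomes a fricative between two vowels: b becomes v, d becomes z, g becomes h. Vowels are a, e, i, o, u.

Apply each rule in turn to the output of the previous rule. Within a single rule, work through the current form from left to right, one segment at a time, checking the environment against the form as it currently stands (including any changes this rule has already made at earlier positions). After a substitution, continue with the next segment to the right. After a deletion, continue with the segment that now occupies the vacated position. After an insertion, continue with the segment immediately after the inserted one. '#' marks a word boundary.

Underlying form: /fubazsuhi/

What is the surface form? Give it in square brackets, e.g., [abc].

(1) Progressive Voicing Assimilation: [fubazsuhi] → [fubazzuhi]
(2) Geminate Reduction: [fubazzuhi] → [fubazuhi]
(3) Final Vowel Lowering: [fubazuhi] → [fubazuhe]
(4) Spirantization: [fubazuhe] → [fuvazuhe]

[fuvazuhe]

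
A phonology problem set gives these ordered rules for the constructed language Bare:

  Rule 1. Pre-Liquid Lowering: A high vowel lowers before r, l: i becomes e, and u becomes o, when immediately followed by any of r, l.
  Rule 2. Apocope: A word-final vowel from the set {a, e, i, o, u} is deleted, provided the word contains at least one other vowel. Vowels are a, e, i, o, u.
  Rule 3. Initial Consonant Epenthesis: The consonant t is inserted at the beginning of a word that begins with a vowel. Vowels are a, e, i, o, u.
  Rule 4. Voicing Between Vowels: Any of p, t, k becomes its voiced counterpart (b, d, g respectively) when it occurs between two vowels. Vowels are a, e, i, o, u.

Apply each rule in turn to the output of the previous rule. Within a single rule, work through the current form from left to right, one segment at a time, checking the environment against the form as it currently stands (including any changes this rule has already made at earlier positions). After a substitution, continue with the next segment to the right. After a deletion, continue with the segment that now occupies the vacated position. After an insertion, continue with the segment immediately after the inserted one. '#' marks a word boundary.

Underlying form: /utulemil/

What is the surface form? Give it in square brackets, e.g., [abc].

Rule 1 Pre-Liquid Lowering: [utulemil] → [utolemel]
Rule 2 Apocope: no change — [utolemel]
Rule 3 Initial Consonant Epenthesis: [utolemel] → [tutolemel]
Rule 4 Voicing Between Vowels: [tutolemel] → [tudolemel]

[tudolemel]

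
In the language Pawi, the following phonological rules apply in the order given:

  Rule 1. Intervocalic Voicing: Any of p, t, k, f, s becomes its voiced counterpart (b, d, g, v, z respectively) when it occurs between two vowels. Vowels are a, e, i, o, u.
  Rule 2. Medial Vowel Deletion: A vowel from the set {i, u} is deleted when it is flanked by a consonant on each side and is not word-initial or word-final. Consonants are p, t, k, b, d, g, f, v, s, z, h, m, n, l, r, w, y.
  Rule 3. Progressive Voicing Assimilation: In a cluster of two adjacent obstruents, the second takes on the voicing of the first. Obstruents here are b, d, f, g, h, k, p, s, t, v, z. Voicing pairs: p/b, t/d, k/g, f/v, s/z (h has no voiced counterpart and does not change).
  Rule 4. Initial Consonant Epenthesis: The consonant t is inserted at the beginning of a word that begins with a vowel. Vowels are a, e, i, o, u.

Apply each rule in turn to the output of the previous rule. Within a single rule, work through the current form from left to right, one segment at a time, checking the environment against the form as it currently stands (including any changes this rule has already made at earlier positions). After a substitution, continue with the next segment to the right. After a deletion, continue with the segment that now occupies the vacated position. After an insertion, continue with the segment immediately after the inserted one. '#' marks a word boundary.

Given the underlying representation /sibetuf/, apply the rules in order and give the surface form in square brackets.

[spedv]

Rule 1 Intervocalic Voicing: [sibetuf] → [sibeduf]
Rule 2 Medial Vowel Deletion: [sibeduf] → [sbedf]
Rule 3 Progressive Voicing Assimilation: [sbedf] → [spedv]
Rule 4 Initial Consonant Epenthesis: no change — [spedv]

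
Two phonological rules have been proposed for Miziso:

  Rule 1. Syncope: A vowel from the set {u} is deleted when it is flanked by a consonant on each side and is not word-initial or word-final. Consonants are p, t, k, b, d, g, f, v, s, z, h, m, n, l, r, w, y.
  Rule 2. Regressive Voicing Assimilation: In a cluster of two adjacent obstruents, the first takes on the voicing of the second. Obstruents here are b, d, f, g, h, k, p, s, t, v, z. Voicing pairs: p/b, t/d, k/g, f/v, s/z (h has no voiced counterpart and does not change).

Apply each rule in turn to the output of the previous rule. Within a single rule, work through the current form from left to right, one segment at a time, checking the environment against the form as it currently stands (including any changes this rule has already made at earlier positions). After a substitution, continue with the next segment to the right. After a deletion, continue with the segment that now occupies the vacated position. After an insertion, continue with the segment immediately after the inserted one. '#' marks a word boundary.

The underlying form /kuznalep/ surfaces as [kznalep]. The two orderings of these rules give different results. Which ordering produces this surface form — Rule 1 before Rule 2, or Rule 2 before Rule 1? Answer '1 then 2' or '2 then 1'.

Order 1 then 2:
  1 Syncope: [kuznalep] → [kznalep]
  2 Regressive Voicing Assimilation: [kznalep] → [gznalep]
  result: [gznalep]
Order 2 then 1:
  2 Regressive Voicing Assimilation: no change — [kuznalep]
  1 Syncope: [kuznalep] → [kznalep]
  result: [kznalep]

2 then 1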